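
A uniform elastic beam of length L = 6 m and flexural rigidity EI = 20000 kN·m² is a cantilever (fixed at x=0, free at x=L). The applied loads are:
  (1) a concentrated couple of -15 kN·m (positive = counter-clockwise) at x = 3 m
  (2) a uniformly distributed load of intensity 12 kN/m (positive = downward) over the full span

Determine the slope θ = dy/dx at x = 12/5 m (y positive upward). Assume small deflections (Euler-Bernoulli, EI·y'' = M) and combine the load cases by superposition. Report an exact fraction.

Load 1 — applied couple M₀=-15 kN·m at a=3 m (b=L-a=3):
  θ_1 = M₀x/EI  [x≤a] = (-15)·(12/5)/20000 = -9/5000 rad
Load 2 — uniform load w=12 kN/m over full span:
  θ_2 = -wx(x²-3Lx+3L²)/(6EI) = -12·(12/5)·((12/5)²-3·6·(12/5)+3·6²)/(6·20000) = -1323/78125 rad
Superposition: θ = Σ θ_i = -11709/625000 rad ≈ -0.018734 rad

θ(12/5) = -11709/625000 rad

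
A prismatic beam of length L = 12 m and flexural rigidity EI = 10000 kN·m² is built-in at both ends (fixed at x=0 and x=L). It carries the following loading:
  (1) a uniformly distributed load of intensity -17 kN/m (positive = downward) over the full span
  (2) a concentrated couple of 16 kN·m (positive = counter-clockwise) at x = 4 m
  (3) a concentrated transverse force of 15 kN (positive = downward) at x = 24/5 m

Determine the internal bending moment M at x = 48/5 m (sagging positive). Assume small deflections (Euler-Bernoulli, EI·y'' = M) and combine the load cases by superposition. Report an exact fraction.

M(48/5) = 1732/375 kN·m

Load 1 — uniform load w=-17 kN/m over full span:
  M_1 = wLx/2 - wL²/12 - wx²/2 = (-17)·12·(48/5)/2 - (-17)·12²/12 - (-17)·(48/5)²/2 = 204/25 kN·m
Load 2 — applied couple M₀=16 kN·m at a=4 m (b=L-a=8):
  M_2 = R_Ax - M_A - M₀  [x>a] with R_A=16/9, M_A=0 = (16/9)·(48/5) - 0 - 16 = 16/15 kN·m
Load 3 — point force P=15 kN at a=24/5 m (b=L-a=36/5):
  M_3 = Pa²(a+3b)(L-x)/L³ - Pa²b/L²  [x>a] = 15·(24/5)²·((24/5)+3·(36/5))·(12-(48/5))/12³ - 15·(24/5)²·(36/5)/12² = -576/125 kN·m
Superposition: M = Σ M_i = 1732/375 kN·m ≈ 4.618667 kN·m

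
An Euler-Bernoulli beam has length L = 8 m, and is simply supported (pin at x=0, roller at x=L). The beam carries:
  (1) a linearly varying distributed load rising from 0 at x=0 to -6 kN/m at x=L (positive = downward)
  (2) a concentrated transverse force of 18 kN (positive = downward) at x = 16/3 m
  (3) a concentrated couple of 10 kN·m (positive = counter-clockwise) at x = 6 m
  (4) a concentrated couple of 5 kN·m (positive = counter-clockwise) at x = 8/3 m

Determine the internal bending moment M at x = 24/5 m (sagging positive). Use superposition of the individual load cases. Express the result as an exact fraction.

M(24/5) = 1028/125 kN·m

Load 1 — triangular load w₀=-6 kN/m (0→w₀ over full span):
  M_1 = w₀Lx/6 - w₀x³/(6L) = (-6)·8·(24/5)/6 - (-6)·(24/5)³/(6·8) = -3072/125 kN·m
Load 2 — point force P=18 kN at a=16/3 m (b=L-a=8/3):
  M_2 = Pbx/L  [x≤a] = 18·(8/3)·(24/5)/8 = 144/5 kN·m
Load 3 — applied couple M₀=10 kN·m at a=6 m (b=L-a=2):
  M_3 = M₀x/L  [x≤a] = 10·(24/5)/8 = 6 kN·m
Load 4 — applied couple M₀=5 kN·m at a=8/3 m (b=L-a=16/3):
  M_4 = M₀x/L - M₀  [x>a] = 5·(24/5)/8 - 5 = -2 kN·m
Superposition: M = Σ M_i = 1028/125 kN·m ≈ 8.224000 kN·m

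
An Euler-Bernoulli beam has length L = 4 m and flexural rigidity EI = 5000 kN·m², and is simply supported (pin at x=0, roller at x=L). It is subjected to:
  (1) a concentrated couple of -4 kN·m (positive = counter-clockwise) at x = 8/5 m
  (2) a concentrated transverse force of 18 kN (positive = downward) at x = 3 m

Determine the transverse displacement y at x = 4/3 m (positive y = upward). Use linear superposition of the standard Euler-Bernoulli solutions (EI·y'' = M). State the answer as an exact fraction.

y(4/3) = -28151/10125000 m

Load 1 — applied couple M₀=-4 kN·m at a=8/5 m (b=L-a=12/5):
  y_1 = (M₀x³/(6L)+C₁x)/EI  [x≤a] with C₁=M₀(3b²-L²)/(6L)=-16/75 = ((-4)·(4/3)³/(6·4)+(-16/75)·(4/3))/5000 = -172/1265625 m
Load 2 — point force P=18 kN at a=3 m (b=L-a=1):
  y_2 = -Pbx(L²-b²-x²)/(6LEI)  [x≤a] = -18·1·(4/3)·(4²-1²-(4/3)²)/(6·4·5000) = -119/45000 m
Superposition: y = Σ y_i = -28151/10125000 m ≈ -0.002780 m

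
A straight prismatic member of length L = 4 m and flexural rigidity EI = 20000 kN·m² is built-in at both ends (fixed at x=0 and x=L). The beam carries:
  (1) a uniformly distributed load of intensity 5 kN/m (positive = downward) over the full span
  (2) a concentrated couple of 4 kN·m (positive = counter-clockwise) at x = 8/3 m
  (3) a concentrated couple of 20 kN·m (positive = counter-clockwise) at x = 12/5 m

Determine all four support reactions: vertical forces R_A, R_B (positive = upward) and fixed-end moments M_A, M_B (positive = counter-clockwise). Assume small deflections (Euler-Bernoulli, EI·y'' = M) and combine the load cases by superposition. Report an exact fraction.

Load 1 — uniform load w=5 kN/m over full span:
  R_A = wL/2 = 5·4/2 = 10 kN
  M_A = wL²/12 = 5·4²/12 = 20/3 kN·m
  R_B = wL/2 = 5·4/2 = 10 kN
  M_B = -wL²/12 = -5·4²/12 = -20/3 kN·m
Load 2 — applied couple M₀=4 kN·m at a=8/3 m (b=L-a=4/3):
  R_A = 6M₀ab/L³ = 6·4·(8/3)·(4/3)/4³ = 4/3 kN
  M_A = M₀b(2a-b)/L² = 4·(4/3)·(2·(8/3)-(4/3))/4² = 4/3 kN·m
  R_B = -6M₀ab/L³ = -6·4·(8/3)·(4/3)/4³ = -4/3 kN
  M_B = M₀a(2b-a)/L² = 4·(8/3)·(2·(4/3)-(8/3))/4² = 0 kN·m
Load 3 — applied couple M₀=20 kN·m at a=12/5 m (b=L-a=8/5):
  R_A = 6M₀ab/L³ = 6·20·(12/5)·(8/5)/4³ = 36/5 kN
  M_A = M₀b(2a-b)/L² = 20·(8/5)·(2·(12/5)-(8/5))/4² = 32/5 kN·m
  R_B = -6M₀ab/L³ = -6·20·(12/5)·(8/5)/4³ = -36/5 kN
  M_B = M₀a(2b-a)/L² = 20·(12/5)·(2·(8/5)-(12/5))/4² = 12/5 kN·m
Superposition: R_A = 278/15 kN, M_A = 72/5 kN·m, R_B = 22/15 kN, M_B = -64/15 kN·m

R_A = 278/15 kN, M_A = 72/5 kN·m, R_B = 22/15 kN, M_B = -64/15 kN·m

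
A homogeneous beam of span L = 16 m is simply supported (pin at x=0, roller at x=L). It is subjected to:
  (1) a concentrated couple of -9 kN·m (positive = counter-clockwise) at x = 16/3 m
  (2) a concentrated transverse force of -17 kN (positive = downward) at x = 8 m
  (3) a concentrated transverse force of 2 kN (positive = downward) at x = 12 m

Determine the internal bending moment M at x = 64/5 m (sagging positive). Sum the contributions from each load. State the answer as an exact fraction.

M(64/5) = -103/5 kN·m

Load 1 — applied couple M₀=-9 kN·m at a=16/3 m (b=L-a=32/3):
  M_1 = M₀x/L - M₀  [x>a] = (-9)·(64/5)/16 - (-9) = 9/5 kN·m
Load 2 — point force P=-17 kN at a=8 m (b=L-a=8):
  M_2 = Pa(L-x)/L  [x>a] = (-17)·8·(16-(64/5))/16 = -136/5 kN·m
Load 3 — point force P=2 kN at a=12 m (b=L-a=4):
  M_3 = Pa(L-x)/L  [x>a] = 2·12·(16-(64/5))/16 = 24/5 kN·m
Superposition: M = Σ M_i = -103/5 kN·m ≈ -20.600000 kN·m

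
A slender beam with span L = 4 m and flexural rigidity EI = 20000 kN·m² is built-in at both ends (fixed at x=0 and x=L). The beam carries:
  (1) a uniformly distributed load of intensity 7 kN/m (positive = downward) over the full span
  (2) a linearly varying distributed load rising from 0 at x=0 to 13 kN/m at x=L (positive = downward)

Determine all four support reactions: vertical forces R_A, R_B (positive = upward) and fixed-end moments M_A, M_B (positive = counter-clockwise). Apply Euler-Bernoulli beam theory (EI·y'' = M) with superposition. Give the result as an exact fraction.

Load 1 — uniform load w=7 kN/m over full span:
  R_A = wL/2 = 7·4/2 = 14 kN
  M_A = wL²/12 = 7·4²/12 = 28/3 kN·m
  R_B = wL/2 = 7·4/2 = 14 kN
  M_B = -wL²/12 = -7·4²/12 = -28/3 kN·m
Load 2 — triangular load w₀=13 kN/m (0→w₀ over full span):
  R_A = 3w₀L/20 = 3·13·4/20 = 39/5 kN
  M_A = w₀L²/30 = 13·4²/30 = 104/15 kN·m
  R_B = 7w₀L/20 = 7·13·4/20 = 91/5 kN
  M_B = -w₀L²/20 = -13·4²/20 = -52/5 kN·m
Superposition: R_A = 109/5 kN, M_A = 244/15 kN·m, R_B = 161/5 kN, M_B = -296/15 kN·m

R_A = 109/5 kN, M_A = 244/15 kN·m, R_B = 161/5 kN, M_B = -296/15 kN·m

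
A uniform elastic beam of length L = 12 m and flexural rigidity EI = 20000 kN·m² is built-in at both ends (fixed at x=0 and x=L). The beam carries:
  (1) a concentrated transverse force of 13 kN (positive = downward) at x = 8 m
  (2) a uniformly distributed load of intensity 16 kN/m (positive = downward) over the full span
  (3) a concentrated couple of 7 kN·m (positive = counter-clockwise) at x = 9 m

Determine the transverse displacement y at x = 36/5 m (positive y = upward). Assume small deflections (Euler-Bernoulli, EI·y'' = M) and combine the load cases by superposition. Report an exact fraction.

y(36/5) = -1127493/25000000 m

Load 1 — point force P=13 kN at a=8 m (b=L-a=4):
  y_1 = -Pb²x²(3aL-(3a+b)x)/(6L³EI)  [x≤a] = -13·4²·(36/5)²·(3·8·12-(3·8+4)·(36/5))/(6·12³·20000) = -351/78125 m
Load 2 — uniform load w=16 kN/m over full span:
  y_2 = -wx²(L-x)²/(24EI) = -16·(36/5)²·(12-(36/5))²/(24·20000) = -15552/390625 m
Load 3 — applied couple M₀=7 kN·m at a=9 m (b=L-a=3):
  y_3 = (R_Ax³/6 - M_Ax²/2)/EI  [x≤a] with R_A=21/32, M_A=35/16 = ((21/32)·(36/5)³/6 - (35/16)·(36/5)²/2)/20000 = -3969/5000000 m
Superposition: y = Σ y_i = -1127493/25000000 m ≈ -0.045100 m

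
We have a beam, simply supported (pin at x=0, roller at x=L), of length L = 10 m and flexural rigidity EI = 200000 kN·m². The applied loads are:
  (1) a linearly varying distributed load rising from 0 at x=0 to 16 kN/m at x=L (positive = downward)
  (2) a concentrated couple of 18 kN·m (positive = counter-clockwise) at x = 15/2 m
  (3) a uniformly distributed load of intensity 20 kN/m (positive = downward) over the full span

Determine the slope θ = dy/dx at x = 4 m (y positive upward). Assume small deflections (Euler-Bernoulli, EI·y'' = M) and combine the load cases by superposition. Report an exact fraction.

θ(4) = -26747/14400000 rad

Load 1 — triangular load w₀=16 kN/m (0→w₀ over full span):
  θ_1 = -w₀(7L⁴-30L²x²+15x⁴)/(360LEI) = -16·(7·10⁴-30·10²·4²+15·4⁴)/(360·10·200000) = -323/562500 rad
Load 2 — applied couple M₀=18 kN·m at a=15/2 m (b=L-a=5/2):
  θ_2 = (M₀x²/(2L)+C₁)/EI  [x≤a] with C₁=M₀(3b²-L²)/(6L)=-195/8 = (18·4²/(2·10)+(-195/8))/200000 = -399/8000000 rad
Load 3 — uniform load w=20 kN/m over full span:
  θ_3 = -w(L³-6Lx²+4x³)/(24EI) = -20·(10³-6·10·4²+4·4³)/(24·200000) = -37/30000 rad
Superposition: θ = Σ θ_i = -26747/14400000 rad ≈ -0.001857 rad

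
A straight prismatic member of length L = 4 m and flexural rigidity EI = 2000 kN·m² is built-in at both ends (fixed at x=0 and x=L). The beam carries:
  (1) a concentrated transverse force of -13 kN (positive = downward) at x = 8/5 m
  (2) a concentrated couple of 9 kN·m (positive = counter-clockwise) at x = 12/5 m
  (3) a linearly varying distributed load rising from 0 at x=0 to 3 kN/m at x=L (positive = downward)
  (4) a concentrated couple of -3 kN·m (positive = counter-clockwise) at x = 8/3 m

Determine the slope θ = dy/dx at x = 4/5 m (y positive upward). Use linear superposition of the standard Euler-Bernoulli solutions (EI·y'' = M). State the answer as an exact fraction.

Load 1 — point force P=-13 kN at a=8/5 m (b=L-a=12/5):
  θ_1 = -Pb²x(2aL-(3a+b)x)/(2L³EI)  [x≤a] = -(-13)·(12/5)²·(4/5)·(2·(8/5)·4-(3·(8/5)+(12/5))·(4/5))/(2·4³·2000) = 1287/781250 rad
Load 2 — applied couple M₀=9 kN·m at a=12/5 m (b=L-a=8/5):
  θ_2 = (R_Ax²/2 - M_Ax)/EI  [x≤a] with R_A=81/25, M_A=72/25 = ((81/25)·(4/5)²/2 - (72/25)·(4/5))/2000 = -99/156250 rad
Load 3 — triangular load w₀=3 kN/m (0→w₀ over full span):
  θ_3 = -w₀(2x(L-x)(L-2x)(x+2L)+x²(L-x)²)/(120LEI) = -3·(2·(4/5)·(4-(4/5))·(4-2·(4/5))·((4/5)+2·4)+(4/5)²·(4-(4/5))²)/(120·4·2000) = -28/78125 rad
Load 4 — applied couple M₀=-3 kN·m at a=8/3 m (b=L-a=4/3):
  θ_4 = (R_Ax²/2 - M_Ax)/EI  [x≤a] with R_A=-1, M_A=-1 = ((-1)·(4/5)²/2 - (-1)·(4/5))/2000 = 3/12500 rad
Superposition: θ = Σ θ_i = 1399/1562500 rad ≈ 0.000895 rad

θ(4/5) = 1399/1562500 rad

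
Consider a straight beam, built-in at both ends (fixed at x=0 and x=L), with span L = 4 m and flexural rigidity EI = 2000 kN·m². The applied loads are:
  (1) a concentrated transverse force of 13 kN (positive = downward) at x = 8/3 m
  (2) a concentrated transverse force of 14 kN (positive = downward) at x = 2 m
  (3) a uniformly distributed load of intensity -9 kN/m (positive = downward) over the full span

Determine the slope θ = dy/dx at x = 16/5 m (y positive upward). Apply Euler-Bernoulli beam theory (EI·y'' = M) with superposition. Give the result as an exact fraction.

Load 1 — point force P=13 kN at a=8/3 m (b=L-a=4/3):
  θ_1 = Pa²(L-x)(2bL-(3b+a)(L-x))/(2L³EI)  [x>a] = 13·(8/3)²·(4-(16/5))·(2·(4/3)·4-(3·(4/3)+(8/3))·(4-(16/5)))/(2·4³·2000) = 26/16875 rad
Load 2 — point force P=14 kN at a=2 m (b=L-a=2):
  θ_2 = Pa²(L-x)(2bL-(3b+a)(L-x))/(2L³EI)  [x>a] = 14·2²·(4-(16/5))·(2·2·4-(3·2+2)·(4-(16/5)))/(2·4³·2000) = 21/12500 rad
Load 3 — uniform load w=-9 kN/m over full span:
  θ_3 = -wx(L-x)(L-2x)/(12EI) = -(-9)·(16/5)·(4-(16/5))·(4-2·(16/5))/(12·2000) = -36/15625 rad
Superposition: θ = Σ θ_i = 1547/1687500 rad ≈ 0.000917 rad

θ(16/5) = 1547/1687500 rad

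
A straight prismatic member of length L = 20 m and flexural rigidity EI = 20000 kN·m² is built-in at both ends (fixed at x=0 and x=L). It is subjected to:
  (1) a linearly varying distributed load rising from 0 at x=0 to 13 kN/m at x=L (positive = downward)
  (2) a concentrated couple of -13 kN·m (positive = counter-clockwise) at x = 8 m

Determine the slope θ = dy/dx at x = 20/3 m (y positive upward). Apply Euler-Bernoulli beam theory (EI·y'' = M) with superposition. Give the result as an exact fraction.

Load 1 — triangular load w₀=13 kN/m (0→w₀ over full span):
  θ_1 = -w₀(2x(L-x)(L-2x)(x+2L)+x²(L-x)²)/(120LEI) = -13·(2·(20/3)·(20-(20/3))·(20-2·(20/3))·((20/3)+2·20)+(20/3)²·(20-(20/3))²)/(120·20·20000) = -104/6075 rad
Load 2 — applied couple M₀=-13 kN·m at a=8 m (b=L-a=12):
  θ_2 = (R_Ax²/2 - M_Ax)/EI  [x≤a] with R_A=-117/125, M_A=-39/25 = ((-117/125)·(20/3)²/2 - (-39/25)·(20/3))/20000 = -13/25000 rad
Superposition: θ = Σ θ_i = -107159/6075000 rad ≈ -0.017639 rad

θ(20/3) = -107159/6075000 rad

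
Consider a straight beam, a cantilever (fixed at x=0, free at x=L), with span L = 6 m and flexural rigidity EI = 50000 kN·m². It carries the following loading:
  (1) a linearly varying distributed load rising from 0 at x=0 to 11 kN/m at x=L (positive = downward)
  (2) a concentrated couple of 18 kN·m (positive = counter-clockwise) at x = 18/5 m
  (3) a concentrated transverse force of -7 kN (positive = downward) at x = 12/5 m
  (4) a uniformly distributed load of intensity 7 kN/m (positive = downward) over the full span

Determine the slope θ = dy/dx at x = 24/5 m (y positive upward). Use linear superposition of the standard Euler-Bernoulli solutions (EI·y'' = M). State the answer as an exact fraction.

θ(24/5) = -71721/7812500 rad

Load 1 — triangular load w₀=11 kN/m (0→w₀ over full span):
  θ_1 = (w₀Lx²/4-w₀L²x/3-w₀x⁴/(24L))/EI = (11·6·(24/5)²/4-11·6²·(24/5)/3-11·(24/5)⁴/(24·6))/50000 = -11484/1953125 rad
Load 2 — applied couple M₀=18 kN·m at a=18/5 m (b=L-a=12/5):
  θ_2 = M₀a/EI  [x>a] = 18·(18/5)/50000 = 81/62500 rad
Load 3 — point force P=-7 kN at a=12/5 m (b=L-a=18/5):
  θ_3 = -Pa²/(2EI)  [x>a] = -(-7)·(12/5)²/(2·50000) = 63/156250 rad
Load 4 — uniform load w=7 kN/m over full span:
  θ_4 = -wx(x²-3Lx+3L²)/(6EI) = -7·(24/5)·((24/5)²-3·6·(24/5)+3·6²)/(6·50000) = -1953/390625 rad
Superposition: θ = Σ θ_i = -71721/7812500 rad ≈ -0.009180 rad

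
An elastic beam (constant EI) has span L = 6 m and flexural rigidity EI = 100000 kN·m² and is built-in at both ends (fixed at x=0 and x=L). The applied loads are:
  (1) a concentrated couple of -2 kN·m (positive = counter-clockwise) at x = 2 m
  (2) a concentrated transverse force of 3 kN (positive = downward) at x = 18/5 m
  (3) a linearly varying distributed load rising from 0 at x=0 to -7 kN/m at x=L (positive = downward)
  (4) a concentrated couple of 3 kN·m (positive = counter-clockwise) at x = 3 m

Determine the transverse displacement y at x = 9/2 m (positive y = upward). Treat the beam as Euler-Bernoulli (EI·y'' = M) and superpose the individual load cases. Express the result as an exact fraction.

y(9/2) = 69227/1280000000 m

Load 1 — applied couple M₀=-2 kN·m at a=2 m (b=L-a=4):
  y_1 = (R_Ax³/6 - M_Ax²/2 - M₀(x-a)²/2)/EI  [x>a] with R_A=-4/9, M_A=0 = ((-4/9)·(9/2)³/6 - 0·(9/2)²/2 - (-2)·((9/2)-2)²/2)/100000 = -1/200000 m
Load 2 — point force P=3 kN at a=18/5 m (b=L-a=12/5):
  y_2 = -Pa²(L-x)²(3bL-(3b+a)(L-x))/(6L³EI)  [x>a] = -3·(18/5)²·(6-(9/2))²·(3·(12/5)·6-(3·(12/5)+(18/5))·(6-(9/2)))/(6·6³·100000) = -729/40000000 m
Load 3 — triangular load w₀=-7 kN/m (0→w₀ over full span):
  y_3 = -w₀x²(L-x)²(x+2L)/(120LEI) = -(-7)·(9/2)²·(6-(9/2))²·((9/2)+2·6)/(120·6·100000) = 18711/256000000 m
Load 4 — applied couple M₀=3 kN·m at a=3 m (b=L-a=3):
  y_4 = (R_Ax³/6 - M_Ax²/2 - M₀(x-a)²/2)/EI  [x>a] with R_A=3/4, M_A=3/4 = ((3/4)·(9/2)³/6 - (3/4)·(9/2)²/2 - 3·((9/2)-3)²/2)/100000 = 27/6400000 m
Superposition: y = Σ y_i = 69227/1280000000 m ≈ 0.000054 m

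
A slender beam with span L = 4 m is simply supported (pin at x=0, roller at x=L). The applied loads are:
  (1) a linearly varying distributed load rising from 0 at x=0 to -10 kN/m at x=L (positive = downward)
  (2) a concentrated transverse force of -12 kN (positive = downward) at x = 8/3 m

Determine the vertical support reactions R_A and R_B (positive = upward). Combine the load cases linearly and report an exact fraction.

Load 1 — triangular load w₀=-10 kN/m (0→w₀ over full span):
  R_A = w₀L/6 = (-10)·4/6 = -20/3 kN
  R_B = w₀L/3 = (-10)·4/3 = -40/3 kN
Load 2 — point force P=-12 kN at a=8/3 m (b=L-a=4/3):
  R_A = Pb/L = (-12)·(4/3)/4 = -4 kN
  R_B = Pa/L = (-12)·(8/3)/4 = -8 kN
Superposition: R_A = -32/3 kN, R_B = -64/3 kN

R_A = -32/3 kN, R_B = -64/3 kN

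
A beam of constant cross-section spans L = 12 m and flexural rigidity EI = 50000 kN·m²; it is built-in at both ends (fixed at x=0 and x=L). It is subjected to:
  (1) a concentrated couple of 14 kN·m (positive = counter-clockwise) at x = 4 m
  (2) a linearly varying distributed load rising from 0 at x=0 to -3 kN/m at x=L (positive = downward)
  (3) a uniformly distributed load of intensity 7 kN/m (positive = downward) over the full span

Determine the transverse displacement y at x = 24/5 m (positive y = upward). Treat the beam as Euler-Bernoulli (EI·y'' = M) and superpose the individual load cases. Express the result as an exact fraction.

Load 1 — applied couple M₀=14 kN·m at a=4 m (b=L-a=8):
  y_1 = (R_Ax³/6 - M_Ax²/2 - M₀(x-a)²/2)/EI  [x>a] with R_A=14/9, M_A=0 = ((14/9)·(24/5)³/6 - 0·(24/5)²/2 - 14·((24/5)-4)²/2)/50000 = 189/390625 m
Load 2 — triangular load w₀=-3 kN/m (0→w₀ over full span):
  y_2 = -w₀x²(L-x)²(x+2L)/(120LEI) = -(-3)·(24/5)²·(12-(24/5))²·((24/5)+2·12)/(120·12·50000) = 69984/48828125 m
Load 3 — uniform load w=7 kN/m over full span:
  y_3 = -wx²(L-x)²/(24EI) = -7·(24/5)²·(12-(24/5))²/(24·50000) = -13608/1953125 m
Superposition: y = Σ y_i = -246591/48828125 m ≈ -0.005050 m

y(24/5) = -246591/48828125 m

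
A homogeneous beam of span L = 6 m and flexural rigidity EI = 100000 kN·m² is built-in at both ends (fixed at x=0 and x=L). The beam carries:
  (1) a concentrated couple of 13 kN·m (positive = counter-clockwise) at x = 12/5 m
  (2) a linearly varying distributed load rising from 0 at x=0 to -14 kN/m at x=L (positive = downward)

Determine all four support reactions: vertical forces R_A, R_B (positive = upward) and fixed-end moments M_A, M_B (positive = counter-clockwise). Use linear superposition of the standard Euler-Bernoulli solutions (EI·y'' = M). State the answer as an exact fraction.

Load 1 — applied couple M₀=13 kN·m at a=12/5 m (b=L-a=18/5):
  R_A = 6M₀ab/L³ = 6·13·(12/5)·(18/5)/6³ = 78/25 kN
  M_A = M₀b(2a-b)/L² = 13·(18/5)·(2·(12/5)-(18/5))/6² = 39/25 kN·m
  R_B = -6M₀ab/L³ = -6·13·(12/5)·(18/5)/6³ = -78/25 kN
  M_B = M₀a(2b-a)/L² = 13·(12/5)·(2·(18/5)-(12/5))/6² = 104/25 kN·m
Load 2 — triangular load w₀=-14 kN/m (0→w₀ over full span):
  R_A = 3w₀L/20 = 3·(-14)·6/20 = -63/5 kN
  M_A = w₀L²/30 = (-14)·6²/30 = -84/5 kN·m
  R_B = 7w₀L/20 = 7·(-14)·6/20 = -147/5 kN
  M_B = -w₀L²/20 = -(-14)·6²/20 = 126/5 kN·m
Superposition: R_A = -237/25 kN, M_A = -381/25 kN·m, R_B = -813/25 kN, M_B = 734/25 kN·m

R_A = -237/25 kN, M_A = -381/25 kN·m, R_B = -813/25 kN, M_B = 734/25 kN·m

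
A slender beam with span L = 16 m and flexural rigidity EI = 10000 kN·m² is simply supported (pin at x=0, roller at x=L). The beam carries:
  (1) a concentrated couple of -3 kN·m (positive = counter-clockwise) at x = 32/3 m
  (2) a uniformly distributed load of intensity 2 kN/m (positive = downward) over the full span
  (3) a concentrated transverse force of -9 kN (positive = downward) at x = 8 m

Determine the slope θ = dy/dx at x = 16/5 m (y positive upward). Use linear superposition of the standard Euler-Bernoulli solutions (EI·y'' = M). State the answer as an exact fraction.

Load 1 — applied couple M₀=-3 kN·m at a=32/3 m (b=L-a=16/3):
  θ_1 = (M₀x²/(2L)+C₁)/EI  [x≤a] with C₁=M₀(3b²-L²)/(6L)=16/3 = ((-3)·(16/5)²/(2·16)+(16/3))/10000 = 41/93750 rad
Load 2 — uniform load w=2 kN/m over full span:
  θ_2 = -w(L³-6Lx²+4x³)/(24EI) = -2·(16³-6·16·(16/5)²+4·(16/5)³)/(24·10000) = -2112/78125 rad
Load 3 — point force P=-9 kN at a=8 m (b=L-a=8):
  θ_3 = -Pb(L²-b²-3x²)/(6LEI)  [x≤a] = -(-9)·8·(16²-8²-3·(16/5)²)/(6·16·10000) = 189/15625 rad
Superposition: θ = Σ θ_i = -6797/468750 rad ≈ -0.014500 rad

θ(16/5) = -6797/468750 rad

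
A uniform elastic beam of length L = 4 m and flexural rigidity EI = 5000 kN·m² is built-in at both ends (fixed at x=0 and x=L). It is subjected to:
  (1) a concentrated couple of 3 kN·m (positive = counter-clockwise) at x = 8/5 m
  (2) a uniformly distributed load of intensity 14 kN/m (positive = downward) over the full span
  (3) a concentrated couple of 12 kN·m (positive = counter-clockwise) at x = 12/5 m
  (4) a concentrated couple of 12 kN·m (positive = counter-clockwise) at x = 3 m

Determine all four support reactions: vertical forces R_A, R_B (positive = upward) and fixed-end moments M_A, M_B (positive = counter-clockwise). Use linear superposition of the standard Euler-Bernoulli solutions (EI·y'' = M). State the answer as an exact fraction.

Load 1 — applied couple M₀=3 kN·m at a=8/5 m (b=L-a=12/5):
  R_A = 6M₀ab/L³ = 6·3·(8/5)·(12/5)/4³ = 27/25 kN
  M_A = M₀b(2a-b)/L² = 3·(12/5)·(2·(8/5)-(12/5))/4² = 9/25 kN·m
  R_B = -6M₀ab/L³ = -6·3·(8/5)·(12/5)/4³ = -27/25 kN
  M_B = M₀a(2b-a)/L² = 3·(8/5)·(2·(12/5)-(8/5))/4² = 24/25 kN·m
Load 2 — uniform load w=14 kN/m over full span:
  R_A = wL/2 = 14·4/2 = 28 kN
  M_A = wL²/12 = 14·4²/12 = 56/3 kN·m
  R_B = wL/2 = 14·4/2 = 28 kN
  M_B = -wL²/12 = -14·4²/12 = -56/3 kN·m
Load 3 — applied couple M₀=12 kN·m at a=12/5 m (b=L-a=8/5):
  R_A = 6M₀ab/L³ = 6·12·(12/5)·(8/5)/4³ = 108/25 kN
  M_A = M₀b(2a-b)/L² = 12·(8/5)·(2·(12/5)-(8/5))/4² = 96/25 kN·m
  R_B = -6M₀ab/L³ = -6·12·(12/5)·(8/5)/4³ = -108/25 kN
  M_B = M₀a(2b-a)/L² = 12·(12/5)·(2·(8/5)-(12/5))/4² = 36/25 kN·m
Load 4 — applied couple M₀=12 kN·m at a=3 m (b=L-a=1):
  R_A = 6M₀ab/L³ = 6·12·3·1/4³ = 27/8 kN
  M_A = M₀b(2a-b)/L² = 12·1·(2·3-1)/4² = 15/4 kN·m
  R_B = -6M₀ab/L³ = -6·12·3·1/4³ = -27/8 kN
  M_B = M₀a(2b-a)/L² = 12·3·(2·1-3)/4² = -9/4 kN·m
Superposition: R_A = 1471/40 kN, M_A = 1597/60 kN·m, R_B = 769/40 kN, M_B = -1111/60 kN·m

R_A = 1471/40 kN, M_A = 1597/60 kN·m, R_B = 769/40 kN, M_B = -1111/60 kN·m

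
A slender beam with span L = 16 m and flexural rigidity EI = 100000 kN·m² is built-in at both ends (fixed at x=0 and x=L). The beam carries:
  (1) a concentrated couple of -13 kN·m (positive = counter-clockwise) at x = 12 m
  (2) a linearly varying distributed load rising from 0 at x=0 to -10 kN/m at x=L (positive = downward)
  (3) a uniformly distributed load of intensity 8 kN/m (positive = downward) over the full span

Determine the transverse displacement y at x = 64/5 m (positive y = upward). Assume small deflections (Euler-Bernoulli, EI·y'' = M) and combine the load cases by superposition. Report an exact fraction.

y(64/5) = -58711/39062500 m

Load 1 — applied couple M₀=-13 kN·m at a=12 m (b=L-a=4):
  y_1 = (R_Ax³/6 - M_Ax²/2 - M₀(x-a)²/2)/EI  [x>a] with R_A=-117/128, M_A=-65/16 = ((-117/128)·(64/5)³/6 - (-65/16)·(64/5)²/2 - (-13)·((64/5)-12)²/2)/100000 = 273/1562500 m
Load 2 — triangular load w₀=-10 kN/m (0→w₀ over full span):
  y_2 = -w₀x²(L-x)²(x+2L)/(120LEI) = -(-10)·(64/5)²·(16-(64/5))²·((64/5)+2·16)/(120·16·100000) = 114688/29296875 m
Load 3 — uniform load w=8 kN/m over full span:
  y_3 = -wx²(L-x)²/(24EI) = -8·(64/5)²·(16-(64/5))²/(24·100000) = -32768/5859375 m
Superposition: y = Σ y_i = -58711/39062500 m ≈ -0.001503 m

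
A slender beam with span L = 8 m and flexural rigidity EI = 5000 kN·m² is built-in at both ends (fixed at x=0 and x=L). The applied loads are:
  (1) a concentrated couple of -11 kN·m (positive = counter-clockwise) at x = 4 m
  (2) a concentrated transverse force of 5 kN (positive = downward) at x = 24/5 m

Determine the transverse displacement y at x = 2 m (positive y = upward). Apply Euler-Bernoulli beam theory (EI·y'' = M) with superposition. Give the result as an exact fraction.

y(2) = -31/60000 m

Load 1 — applied couple M₀=-11 kN·m at a=4 m (b=L-a=4):
  y_1 = (R_Ax³/6 - M_Ax²/2)/EI  [x≤a] with R_A=-33/16, M_A=-11/4 = ((-33/16)·2³/6 - (-11/4)·2²/2)/5000 = 11/20000 m
Load 2 — point force P=5 kN at a=24/5 m (b=L-a=16/5):
  y_2 = -Pb²x²(3aL-(3a+b)x)/(6L³EI)  [x≤a] = -5·(16/5)²·2²·(3·(24/5)·8-(3·(24/5)+(16/5))·2)/(6·8³·5000) = -2/1875 m
Superposition: y = Σ y_i = -31/60000 m ≈ -0.000517 m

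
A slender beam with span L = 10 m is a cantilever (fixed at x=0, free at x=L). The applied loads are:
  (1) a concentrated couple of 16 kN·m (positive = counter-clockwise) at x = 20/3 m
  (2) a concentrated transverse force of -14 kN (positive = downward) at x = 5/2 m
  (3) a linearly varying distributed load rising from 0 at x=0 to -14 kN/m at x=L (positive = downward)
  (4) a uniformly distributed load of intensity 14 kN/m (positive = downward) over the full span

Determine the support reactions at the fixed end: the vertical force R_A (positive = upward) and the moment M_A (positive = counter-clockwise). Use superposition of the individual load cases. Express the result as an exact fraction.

R_A = 56 kN, M_A = 547/3 kN·m

Load 1 — applied couple M₀=16 kN·m at a=20/3 m (b=L-a=10/3):
  R_A = 0 kN
  M_A = -M₀ = -16 kN·m
Load 2 — point force P=-14 kN at a=5/2 m (b=L-a=15/2):
  R_A = P = (-14) = -14 kN
  M_A = Pa = (-14)·(5/2) = -35 kN·m
Load 3 — triangular load w₀=-14 kN/m (0→w₀ over full span):
  R_A = w₀L/2 = (-14)·10/2 = -70 kN
  M_A = w₀L²/3 = (-14)·10²/3 = -1400/3 kN·m
Load 4 — uniform load w=14 kN/m over full span:
  R_A = wL = 14·10 = 140 kN
  M_A = wL²/2 = 14·10²/2 = 700 kN·m
Superposition: R_A = 56 kN, M_A = 547/3 kN·m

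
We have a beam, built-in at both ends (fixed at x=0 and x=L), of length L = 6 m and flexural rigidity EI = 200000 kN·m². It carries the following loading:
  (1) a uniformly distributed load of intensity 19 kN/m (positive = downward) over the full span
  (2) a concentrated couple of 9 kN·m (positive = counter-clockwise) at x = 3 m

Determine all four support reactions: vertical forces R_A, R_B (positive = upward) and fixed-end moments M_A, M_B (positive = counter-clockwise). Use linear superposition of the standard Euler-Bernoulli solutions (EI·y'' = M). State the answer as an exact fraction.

R_A = 237/4 kN, M_A = 237/4 kN·m, R_B = 219/4 kN, M_B = -219/4 kN·m

Load 1 — uniform load w=19 kN/m over full span:
  R_A = wL/2 = 19·6/2 = 57 kN
  M_A = wL²/12 = 19·6²/12 = 57 kN·m
  R_B = wL/2 = 19·6/2 = 57 kN
  M_B = -wL²/12 = -19·6²/12 = -57 kN·m
Load 2 — applied couple M₀=9 kN·m at a=3 m (b=L-a=3):
  R_A = 6M₀ab/L³ = 6·9·3·3/6³ = 9/4 kN
  M_A = M₀b(2a-b)/L² = 9·3·(2·3-3)/6² = 9/4 kN·m
  R_B = -6M₀ab/L³ = -6·9·3·3/6³ = -9/4 kN
  M_B = M₀a(2b-a)/L² = 9·3·(2·3-3)/6² = 9/4 kN·m
Superposition: R_A = 237/4 kN, M_A = 237/4 kN·m, R_B = 219/4 kN, M_B = -219/4 kN·m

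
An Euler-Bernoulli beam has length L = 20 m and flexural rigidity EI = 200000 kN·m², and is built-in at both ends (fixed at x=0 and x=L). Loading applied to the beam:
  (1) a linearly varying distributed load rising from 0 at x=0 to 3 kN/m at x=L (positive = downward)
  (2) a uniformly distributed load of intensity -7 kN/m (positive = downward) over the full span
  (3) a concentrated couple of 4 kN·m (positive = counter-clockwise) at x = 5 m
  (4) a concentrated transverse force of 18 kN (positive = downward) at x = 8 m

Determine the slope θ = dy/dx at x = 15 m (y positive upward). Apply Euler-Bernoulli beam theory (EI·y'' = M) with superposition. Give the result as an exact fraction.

Load 1 — triangular load w₀=3 kN/m (0→w₀ over full span):
  θ_1 = -w₀(2x(L-x)(L-2x)(x+2L)+x²(L-x)²)/(120LEI) = -3·(2·15·(20-15)·(20-2·15)·(15+2·20)+15²·(20-15)²)/(120·20·200000) = 123/256000 rad
Load 2 — uniform load w=-7 kN/m over full span:
  θ_2 = -wx(L-x)(L-2x)/(12EI) = -(-7)·15·(20-15)·(20-2·15)/(12·200000) = -7/3200 rad
Load 3 — applied couple M₀=4 kN·m at a=5 m (b=L-a=15):
  θ_3 = (R_Ax²/2 - M_Ax - M₀(x-a))/EI  [x>a] with R_A=9/40, M_A=-3/4 = ((9/40)·15²/2 - (-3/4)·15 - 4·(15-5))/200000 = -11/640000 rad
Load 4 — point force P=18 kN at a=8 m (b=L-a=12):
  θ_4 = Pa²(L-x)(2bL-(3b+a)(L-x))/(2L³EI)  [x>a] = 18·8²·(20-15)·(2·12·20-(3·12+8)·(20-15))/(2·20³·200000) = 117/250000 rad
Superposition: θ = Σ θ_i = -40199/32000000 rad ≈ -0.001256 rad

θ(15) = -40199/32000000 rad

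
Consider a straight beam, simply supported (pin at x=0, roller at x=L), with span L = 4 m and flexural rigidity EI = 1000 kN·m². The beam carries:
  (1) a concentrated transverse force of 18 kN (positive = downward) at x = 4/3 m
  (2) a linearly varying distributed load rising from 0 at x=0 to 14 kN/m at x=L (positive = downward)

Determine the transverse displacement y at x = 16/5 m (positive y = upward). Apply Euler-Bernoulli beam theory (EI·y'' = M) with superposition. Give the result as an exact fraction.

y(16/5) = -447032/17578125 m

Load 1 — point force P=18 kN at a=4/3 m (b=L-a=8/3):
  y_1 = -Pa(L-x)(2Lx-a²-x²)/(6LEI)  [x>a] = -18·(4/3)·(4-(16/5))·(2·4·(16/5)-(4/3)²-(16/5)²)/(6·4·1000) = -1528/140625 m
Load 2 — triangular load w₀=14 kN/m (0→w₀ over full span):
  y_2 = -w₀x(7L⁴-10L²x²+3x⁴)/(360LEI) = -14·(16/5)·(7·4⁴-10·4²·(16/5)²+3·(16/5)⁴)/(360·4·1000) = -28448/1953125 m
Superposition: y = Σ y_i = -447032/17578125 m ≈ -0.025431 m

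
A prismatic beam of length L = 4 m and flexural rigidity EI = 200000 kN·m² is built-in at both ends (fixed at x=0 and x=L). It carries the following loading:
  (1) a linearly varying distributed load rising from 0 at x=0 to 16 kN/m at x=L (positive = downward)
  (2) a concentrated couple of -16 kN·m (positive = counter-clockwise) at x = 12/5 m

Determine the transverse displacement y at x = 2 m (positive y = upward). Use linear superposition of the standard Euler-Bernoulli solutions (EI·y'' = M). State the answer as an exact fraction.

Load 1 — triangular load w₀=16 kN/m (0→w₀ over full span):
  y_1 = -w₀x²(L-x)²(x+2L)/(120LEI) = -16·2²·(4-2)²·(2+2·4)/(120·4·200000) = -1/37500 m
Load 2 — applied couple M₀=-16 kN·m at a=12/5 m (b=L-a=8/5):
  y_2 = (R_Ax³/6 - M_Ax²/2)/EI  [x≤a] with R_A=-144/25, M_A=-128/25 = ((-144/25)·2³/6 - (-128/25)·2²/2)/200000 = 1/78125 m
Superposition: y = Σ y_i = -13/937500 m ≈ -0.000014 m

y(2) = -13/937500 m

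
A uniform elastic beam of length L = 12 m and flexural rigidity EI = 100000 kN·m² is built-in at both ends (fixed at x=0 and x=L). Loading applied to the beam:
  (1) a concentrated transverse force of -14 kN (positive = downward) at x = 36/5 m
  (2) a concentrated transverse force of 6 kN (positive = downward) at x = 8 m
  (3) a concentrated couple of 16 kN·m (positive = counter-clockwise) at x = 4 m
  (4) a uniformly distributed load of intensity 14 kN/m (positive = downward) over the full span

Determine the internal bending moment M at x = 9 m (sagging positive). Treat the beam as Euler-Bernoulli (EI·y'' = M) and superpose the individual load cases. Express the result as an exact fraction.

Load 1 — point force P=-14 kN at a=36/5 m (b=L-a=24/5):
  M_1 = Pa²(a+3b)(L-x)/L³ - Pa²b/L²  [x>a] = (-14)·(36/5)²·((36/5)+3·(24/5))·(12-9)/12³ - (-14)·(36/5)²·(24/5)/12² = -378/125 kN·m
Load 2 — point force P=6 kN at a=8 m (b=L-a=4):
  M_2 = Pa²(a+3b)(L-x)/L³ - Pa²b/L²  [x>a] = 6·8²·(8+3·4)·(12-9)/12³ - 6·8²·4/12² = 8/3 kN·m
Load 3 — applied couple M₀=16 kN·m at a=4 m (b=L-a=8):
  M_3 = R_Ax - M_A - M₀  [x>a] with R_A=16/9, M_A=0 = (16/9)·9 - 0 - 16 = 0 kN·m
Load 4 — uniform load w=14 kN/m over full span:
  M_4 = wLx/2 - wL²/12 - wx²/2 = 14·12·9/2 - 14·12²/12 - 14·9²/2 = 21 kN·m
Superposition: M = Σ M_i = 7741/375 kN·m ≈ 20.642667 kN·m

M(9) = 7741/375 kN·m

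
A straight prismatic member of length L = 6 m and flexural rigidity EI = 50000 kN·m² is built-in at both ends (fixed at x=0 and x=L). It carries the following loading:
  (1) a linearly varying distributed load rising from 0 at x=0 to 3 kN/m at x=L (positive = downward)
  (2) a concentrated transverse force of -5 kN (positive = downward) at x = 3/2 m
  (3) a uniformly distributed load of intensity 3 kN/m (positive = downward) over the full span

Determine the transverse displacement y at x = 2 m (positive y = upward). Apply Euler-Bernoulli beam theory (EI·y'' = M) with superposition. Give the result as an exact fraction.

Load 1 — triangular load w₀=3 kN/m (0→w₀ over full span):
  y_1 = -w₀x²(L-x)²(x+2L)/(120LEI) = -3·2²·(6-2)²·(2+2·6)/(120·6·50000) = -7/93750 m
Load 2 — point force P=-5 kN at a=3/2 m (b=L-a=9/2):
  y_2 = -Pa²(L-x)²(3bL-(3b+a)(L-x))/(6L³EI)  [x>a] = -(-5)·(3/2)²·(6-2)²·(3·(9/2)·6-(3·(9/2)+(3/2))·(6-2))/(6·6³·50000) = 7/120000 m
Load 3 — uniform load w=3 kN/m over full span:
  y_3 = -wx²(L-x)²/(24EI) = -3·2²·(6-2)²/(24·50000) = -1/6250 m
Superposition: y = Σ y_i = -529/3000000 m ≈ -0.000176 m

y(2) = -529/3000000 m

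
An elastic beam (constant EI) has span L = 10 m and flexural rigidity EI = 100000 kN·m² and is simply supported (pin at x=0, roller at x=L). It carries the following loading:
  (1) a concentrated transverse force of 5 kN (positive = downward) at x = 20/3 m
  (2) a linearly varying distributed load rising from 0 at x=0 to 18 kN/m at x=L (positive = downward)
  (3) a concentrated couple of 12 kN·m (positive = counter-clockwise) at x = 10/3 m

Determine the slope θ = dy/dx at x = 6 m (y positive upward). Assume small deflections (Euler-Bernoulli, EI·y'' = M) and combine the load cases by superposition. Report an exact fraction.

θ(6) = 19111/20250000 rad

Load 1 — point force P=5 kN at a=20/3 m (b=L-a=10/3):
  θ_1 = -Pb(L²-b²-3x²)/(6LEI)  [x≤a] = -5·(10/3)·(10²-(10/3)²-3·6²)/(6·10·100000) = 43/810000 rad
Load 2 — triangular load w₀=18 kN/m (0→w₀ over full span):
  θ_2 = -w₀(7L⁴-30L²x²+15x⁴)/(360LEI) = -18·(7·10⁴-30·10²·6²+15·6⁴)/(360·10·100000) = 29/31250 rad
Load 3 — applied couple M₀=12 kN·m at a=10/3 m (b=L-a=20/3):
  θ_3 = (M₀x²/(2L)-M₀(x-a)+C₁)/EI  [x>a] with C₁=M₀(3b²-L²)/(6L)=20/3 = (12·6²/(2·10)-12·(6-(10/3))+(20/3))/100000 = -7/187500 rad
Superposition: θ = Σ θ_i = 19111/20250000 rad ≈ 0.000944 rad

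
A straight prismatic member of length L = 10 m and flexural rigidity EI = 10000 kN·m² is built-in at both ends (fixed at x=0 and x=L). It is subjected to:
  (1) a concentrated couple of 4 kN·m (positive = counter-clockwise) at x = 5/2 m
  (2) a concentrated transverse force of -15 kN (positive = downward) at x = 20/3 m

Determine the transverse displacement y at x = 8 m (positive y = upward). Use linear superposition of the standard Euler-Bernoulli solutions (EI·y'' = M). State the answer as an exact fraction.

Load 1 — applied couple M₀=4 kN·m at a=5/2 m (b=L-a=15/2):
  y_1 = (R_Ax³/6 - M_Ax²/2 - M₀(x-a)²/2)/EI  [x>a] with R_A=9/20, M_A=-3/4 = ((9/20)·8³/6 - (-3/4)·8²/2 - 4·(8-(5/2))²/2)/10000 = 19/100000 m
Load 2 — point force P=-15 kN at a=20/3 m (b=L-a=10/3):
  y_2 = -Pa²(L-x)²(3bL-(3b+a)(L-x))/(6L³EI)  [x>a] = -(-15)·(20/3)²·(10-8)²·(3·(10/3)·10-(3·(10/3)+(20/3))·(10-8))/(6·10³·10000) = 2/675 m
Superposition: y = Σ y_i = 8513/2700000 m ≈ 0.003153 m

y(8) = 8513/2700000 m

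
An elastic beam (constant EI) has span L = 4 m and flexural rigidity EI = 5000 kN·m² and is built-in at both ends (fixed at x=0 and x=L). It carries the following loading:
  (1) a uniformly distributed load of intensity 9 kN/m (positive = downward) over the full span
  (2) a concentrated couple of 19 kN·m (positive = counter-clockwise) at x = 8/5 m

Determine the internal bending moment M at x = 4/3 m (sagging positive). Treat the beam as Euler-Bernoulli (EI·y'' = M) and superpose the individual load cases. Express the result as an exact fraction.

M(4/3) = 271/25 kN·m

Load 1 — uniform load w=9 kN/m over full span:
  M_1 = wLx/2 - wL²/12 - wx²/2 = 9·4·(4/3)/2 - 9·4²/12 - 9·(4/3)²/2 = 4 kN·m
Load 2 — applied couple M₀=19 kN·m at a=8/5 m (b=L-a=12/5):
  M_2 = R_Ax - M_A  [x≤a] with R_A=171/25, M_A=57/25 = (171/25)·(4/3) - (57/25) = 171/25 kN·m
Superposition: M = Σ M_i = 271/25 kN·m ≈ 10.840000 kN·m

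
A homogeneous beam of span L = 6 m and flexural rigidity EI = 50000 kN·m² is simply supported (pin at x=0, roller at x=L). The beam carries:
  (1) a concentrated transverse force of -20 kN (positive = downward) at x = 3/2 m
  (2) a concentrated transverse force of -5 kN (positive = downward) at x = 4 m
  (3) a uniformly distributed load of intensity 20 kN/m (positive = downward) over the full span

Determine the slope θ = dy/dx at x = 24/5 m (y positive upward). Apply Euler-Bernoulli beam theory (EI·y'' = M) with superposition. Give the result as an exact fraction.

θ(24/5) = 196783/90000000 rad

Load 1 — point force P=-20 kN at a=3/2 m (b=L-a=9/2):
  θ_1 = -Pa(2L²-6Lx+3x²+a²)/(6LEI)  [x>a] = -(-20)·(3/2)·(2·6²-6·6·(24/5)+3·(24/5)²+(3/2)²)/(6·6·50000) = -981/2000000 rad
Load 2 — point force P=-5 kN at a=4 m (b=L-a=2):
  θ_2 = -Pa(2L²-6Lx+3x²+a²)/(6LEI)  [x>a] = -(-5)·4·(2·6²-6·6·(24/5)+3·(24/5)²+4²)/(6·6·50000) = -49/281250 rad
Load 3 — uniform load w=20 kN/m over full span:
  θ_3 = -w(L³-6Lx²+4x³)/(24EI) = -20·(6³-6·6·(24/5)²+4·(24/5)³)/(24·50000) = 891/312500 rad
Superposition: θ = Σ θ_i = 196783/90000000 rad ≈ 0.002186 rad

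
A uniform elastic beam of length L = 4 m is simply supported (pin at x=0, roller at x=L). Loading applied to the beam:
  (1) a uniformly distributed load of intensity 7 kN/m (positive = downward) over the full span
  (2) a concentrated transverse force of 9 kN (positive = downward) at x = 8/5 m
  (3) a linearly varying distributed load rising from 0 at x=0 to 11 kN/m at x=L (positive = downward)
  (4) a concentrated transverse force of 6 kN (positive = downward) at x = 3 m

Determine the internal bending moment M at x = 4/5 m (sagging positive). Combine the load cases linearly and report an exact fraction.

M(4/5) = 2514/125 kN·m

Load 1 — uniform load w=7 kN/m over full span:
  M_1 = wx(L-x)/2 = 7·(4/5)·(4-(4/5))/2 = 224/25 kN·m
Load 2 — point force P=9 kN at a=8/5 m (b=L-a=12/5):
  M_2 = Pbx/L  [x≤a] = 9·(12/5)·(4/5)/4 = 108/25 kN·m
Load 3 — triangular load w₀=11 kN/m (0→w₀ over full span):
  M_3 = w₀Lx/6 - w₀x³/(6L) = 11·4·(4/5)/6 - 11·(4/5)³/(6·4) = 704/125 kN·m
Load 4 — point force P=6 kN at a=3 m (b=L-a=1):
  M_4 = Pbx/L  [x≤a] = 6·1·(4/5)/4 = 6/5 kN·m
Superposition: M = Σ M_i = 2514/125 kN·m ≈ 20.112000 kN·m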